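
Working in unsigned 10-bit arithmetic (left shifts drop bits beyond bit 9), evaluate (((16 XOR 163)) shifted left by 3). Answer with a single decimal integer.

16 = 0000010000
163 = 0010100011
→ XOR → 0010110011 = 179
→ shifted left by 3 (mod 2^10) → 0110011000 = 408

408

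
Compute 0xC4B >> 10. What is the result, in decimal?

0xC4B = 110001001011
shift right by 10 → 000000000011 = 3
(equivalently, floor(3147 / 1024))

3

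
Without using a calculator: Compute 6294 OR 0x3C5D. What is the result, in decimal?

15583

6294 = 01100010010110
0x3C5D = 11110001011101
 OR → 11110011011111 = 15583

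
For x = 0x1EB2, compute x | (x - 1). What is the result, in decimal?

x = 1111010110010 = 7858
x - 1 = 1111010110001
OR    = 1111010110011 = 7859
(x | (x - 1) sets all bits below the lowest set bit.)

7859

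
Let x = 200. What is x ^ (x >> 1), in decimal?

x = 11001000 = 200
x>>1 = 01100100
XOR  = 10101100 = 172
(x ^ (x >> 1) gives the standard binary-reflected Gray code of x.)

172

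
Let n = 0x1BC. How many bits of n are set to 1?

6

0x1BC = 110111100
Count the 1s: 1 + 1 + 1 + 1 + 1 + 1 = 6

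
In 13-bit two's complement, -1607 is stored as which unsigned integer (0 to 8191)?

1607 in 13 bits: 0011001000111
Invert: 1100110111000
Add 1:  1100110111001 = 6585
(Check: 2^13 - 1607 = 8192 - 1607 = 6585.)

6585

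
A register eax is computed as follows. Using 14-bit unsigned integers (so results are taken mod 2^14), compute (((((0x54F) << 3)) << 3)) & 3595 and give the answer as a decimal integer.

0x54F = 00010101001111
→ << 3 (mod 2^14) → 10101001111000 = 10872
→ << 3 (mod 2^14) → 01001111000000 = 5056
3595 = 00111000001011
→ & → 00001000000000 = 512

512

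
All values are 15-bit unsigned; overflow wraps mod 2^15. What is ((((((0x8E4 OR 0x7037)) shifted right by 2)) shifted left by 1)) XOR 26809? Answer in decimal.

0x8E4 = 000100011100100
0x7037 = 111000000110111
→ OR → 111100011110111 = 30967
→ shifted right by 2 → 001111000111101 = 7741
→ shifted left by 1 (mod 2^15) → 011110001111010 = 15482
26809 = 110100010111001
→ XOR → 101010011000011 = 21699

21699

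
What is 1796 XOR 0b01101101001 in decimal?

1133

1796 = 11100000100
b = 01101101001
XOR → 10001101101 = 1133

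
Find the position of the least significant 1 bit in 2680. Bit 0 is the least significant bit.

3

2680 = 101001111000
Trailing zeros: 3, so the lowest set bit is bit 3 (value 8).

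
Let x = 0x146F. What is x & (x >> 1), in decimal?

x = 1010001101111 = 5231
x>>1 = 0101000110111
AND  = 0000000100111 = 39
(x & (x >> 1) has a 1 wherever x has two consecutive 1 bits.)

39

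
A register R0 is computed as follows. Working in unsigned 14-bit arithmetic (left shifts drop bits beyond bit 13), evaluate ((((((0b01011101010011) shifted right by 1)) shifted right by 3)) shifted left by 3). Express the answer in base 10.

0b01011101010011 = 01011101010011
→ shifted right by 1 → 00101110101001 = 2985
→ shifted right by 3 → 00000101110101 = 373
→ shifted left by 3 (mod 2^14) → 00101110101000 = 2984

2984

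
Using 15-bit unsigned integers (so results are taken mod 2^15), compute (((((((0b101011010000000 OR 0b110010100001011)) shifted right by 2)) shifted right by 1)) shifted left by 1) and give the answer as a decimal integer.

0b101011010000000 = 101011010000000
0b110010100001011 = 110010100001011
→ OR → 111011110001011 = 30603
→ shifted right by 2 → 001110111100010 = 7650
→ shifted right by 1 → 000111011110001 = 3825
→ shifted left by 1 (mod 2^15) → 001110111100010 = 7650

7650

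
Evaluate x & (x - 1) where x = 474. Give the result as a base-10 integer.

x = 111011010 = 474
x - 1 = 111011001
AND   = 111011000 = 472
(x & (x - 1) clears the lowest set bit of x.)

472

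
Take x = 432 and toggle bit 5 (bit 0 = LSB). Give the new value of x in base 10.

400

x = 110110000
bit 5 is currently 1; toggle it via x ^ (1 << 5) = x ^ 32
→ 110010000 = 400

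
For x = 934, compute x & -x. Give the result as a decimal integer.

2

x = 1110100110 = 934
-x (two's complement) = …0001011010
AND   = 0000000010 = 2
(x & -x isolates the lowest set bit of x.)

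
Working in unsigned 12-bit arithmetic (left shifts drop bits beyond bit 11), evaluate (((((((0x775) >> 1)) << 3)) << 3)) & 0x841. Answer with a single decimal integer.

0x775 = 011101110101
→ >> 1 → 001110111010 = 954
→ << 3 (mod 2^12) → 110111010000 = 3536
→ << 3 (mod 2^12) → 111010000000 = 3712
0x841 = 100001000001
→ & → 100000000000 = 2048

2048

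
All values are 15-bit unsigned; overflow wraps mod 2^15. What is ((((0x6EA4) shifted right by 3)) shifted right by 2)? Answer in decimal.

0x6EA4 = 110111010100100
→ shifted right by 3 → 000110111010100 = 3540
→ shifted right by 2 → 000001101110101 = 885

885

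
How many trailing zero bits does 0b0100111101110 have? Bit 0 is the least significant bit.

1

0b0100111101110 = 100111101110
Trailing zeros: 1, so the lowest set bit is bit 1 (value 2).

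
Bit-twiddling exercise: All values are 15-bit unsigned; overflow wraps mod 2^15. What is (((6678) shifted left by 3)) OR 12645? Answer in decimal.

29173

6678 = 001101000010110
→ shifted left by 3 (mod 2^15) → 101000010110000 = 20656
12645 = 011000101100101
→ OR → 111000111110101 = 29173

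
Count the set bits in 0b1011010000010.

n = 1011010000010
Count the 1s: 1 + 1 + 1 + 1 + 1 = 5

5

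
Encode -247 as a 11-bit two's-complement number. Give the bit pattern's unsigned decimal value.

1801

247 in 11 bits: 00011110111
Invert: 11100001000
Add 1:  11100001001 = 1801
(Check: 2^11 - 247 = 2048 - 247 = 1801.)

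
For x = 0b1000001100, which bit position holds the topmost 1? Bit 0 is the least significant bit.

9

0b1000001100 = 1000001100
The topmost 1 is at position 9 (since 2^9 = 512 ≤ 524 < 1024).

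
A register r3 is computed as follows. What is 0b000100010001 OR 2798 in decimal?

3071

a = 000100010001
2798 = 101011101110
 OR → 101111111111 = 3071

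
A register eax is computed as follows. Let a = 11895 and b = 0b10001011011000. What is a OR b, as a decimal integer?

11895 = 10111001110111
b = 10001011011000
 OR → 10111011111111 = 12031

12031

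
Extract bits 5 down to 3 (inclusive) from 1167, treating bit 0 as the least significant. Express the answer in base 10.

1

v = 10010001111
Shift right by 3: 10010001
Mask low 3 bits: 001 = 1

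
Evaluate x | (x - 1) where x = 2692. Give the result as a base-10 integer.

2695

x = 101010000100 = 2692
x - 1 = 101010000011
OR    = 101010000111 = 2695
(x | (x - 1) sets all bits below the lowest set bit.)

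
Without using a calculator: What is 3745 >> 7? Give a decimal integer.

29

3745 = 111010100001
shift right by 7 → 000000011101 = 29
(equivalently, floor(3745 / 128))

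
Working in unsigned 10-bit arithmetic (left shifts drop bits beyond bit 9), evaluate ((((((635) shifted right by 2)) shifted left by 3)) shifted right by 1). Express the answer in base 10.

635 = 1001111011
→ shifted right by 2 → 0010011110 = 158
→ shifted left by 3 (mod 2^10) → 0011110000 = 240
→ shifted right by 1 → 0001111000 = 120

120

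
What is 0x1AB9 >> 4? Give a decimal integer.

427

0x1AB9 = 1101010111001
shift right by 4 → 0000110101011 = 427
(equivalently, floor(6841 / 16))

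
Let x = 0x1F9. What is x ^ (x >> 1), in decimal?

261

x = 111111001 = 505
x>>1 = 011111100
XOR  = 100000101 = 261
(x ^ (x >> 1) gives the standard binary-reflected Gray code of x.)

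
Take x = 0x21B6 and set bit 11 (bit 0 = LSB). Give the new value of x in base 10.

x = 010000110110110
bit 11 is currently 0; set it via x | (1 << 11) = x | 2048
→ 010100110110110 = 10678

10678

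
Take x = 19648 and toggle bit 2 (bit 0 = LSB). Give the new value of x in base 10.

x = 0100110011000000
bit 2 is currently 0; toggle it via x ^ (1 << 2) = x ^ 4
→ 0100110011000100 = 19652

19652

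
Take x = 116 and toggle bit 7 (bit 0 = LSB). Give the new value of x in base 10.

x = 01110100
bit 7 is currently 0; toggle it via x ^ (1 << 7) = x ^ 128
→ 11110100 = 244

244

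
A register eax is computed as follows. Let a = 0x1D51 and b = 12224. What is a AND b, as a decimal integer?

0x1D51 = 01110101010001
12224 = 10111111000000
AND → 00110101000000 = 3392

3392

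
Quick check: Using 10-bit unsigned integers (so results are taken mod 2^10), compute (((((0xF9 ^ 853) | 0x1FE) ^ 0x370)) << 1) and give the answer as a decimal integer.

0xF9 = 0011111001
853 = 1101010101
→ ^ → 1110101100 = 940
0x1FE = 0111111110
→ | → 1111111110 = 1022
0x370 = 1101110000
→ ^ → 0010001110 = 142
→ << 1 (mod 2^10) → 0100011100 = 284

284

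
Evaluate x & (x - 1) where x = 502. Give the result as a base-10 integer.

500

x = 111110110 = 502
x - 1 = 111110101
AND   = 111110100 = 500
(x & (x - 1) clears the lowest set bit of x.)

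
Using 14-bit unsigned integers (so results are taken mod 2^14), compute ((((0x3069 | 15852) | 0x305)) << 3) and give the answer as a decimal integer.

0x3069 = 11000001101001
15852 = 11110111101100
→ | → 11110111101101 = 15853
0x305 = 00001100000101
→ | → 11111111101101 = 16365
→ << 3 (mod 2^14) → 11111101101000 = 16232

16232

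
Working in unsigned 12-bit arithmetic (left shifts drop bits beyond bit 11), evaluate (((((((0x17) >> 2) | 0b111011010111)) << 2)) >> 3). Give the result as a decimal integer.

363

0x17 = 000000010111
→ >> 2 → 000000000101 = 5
0b111011010111 = 111011010111
→ | → 111011010111 = 3799
→ << 2 (mod 2^12) → 101101011100 = 2908
→ >> 3 → 000101101011 = 363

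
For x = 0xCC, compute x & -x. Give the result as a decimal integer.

4

x = 11001100 = 204
-x (two's complement) = …00110100
AND   = 00000100 = 4
(x & -x isolates the lowest set bit of x.)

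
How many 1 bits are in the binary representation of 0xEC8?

6

0xEC8 = 111011001000
Count the 1s: 1 + 1 + 1 + 1 + 1 + 1 = 6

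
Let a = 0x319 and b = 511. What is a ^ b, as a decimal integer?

742

0x319 = 1100011001
511 = 0111111111
XOR → 1011100110 = 742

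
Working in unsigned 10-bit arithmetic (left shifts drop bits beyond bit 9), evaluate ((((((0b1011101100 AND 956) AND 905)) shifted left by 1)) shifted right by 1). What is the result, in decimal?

0b1011101100 = 1011101100
956 = 1110111100
→ AND → 1010101100 = 684
905 = 1110001001
→ AND → 1010001000 = 648
→ shifted left by 1 (mod 2^10) → 0100010000 = 272
→ shifted right by 1 → 0010001000 = 136

136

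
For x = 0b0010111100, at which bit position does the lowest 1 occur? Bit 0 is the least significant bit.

2

0b0010111100 = 10111100
Trailing zeros: 2, so the lowest set bit is bit 2 (value 4).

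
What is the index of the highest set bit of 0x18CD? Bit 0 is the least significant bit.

12

0x18CD = 1100011001101
The topmost 1 is at position 12 (since 2^12 = 4096 ≤ 6349 < 8192).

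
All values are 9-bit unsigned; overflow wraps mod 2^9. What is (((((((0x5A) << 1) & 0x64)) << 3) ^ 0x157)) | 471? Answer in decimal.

503

0x5A = 001011010
→ << 1 (mod 2^9) → 010110100 = 180
0x64 = 001100100
→ & → 000100100 = 36
→ << 3 (mod 2^9) → 100100000 = 288
0x157 = 101010111
→ ^ → 001110111 = 119
471 = 111010111
→ | → 111110111 = 503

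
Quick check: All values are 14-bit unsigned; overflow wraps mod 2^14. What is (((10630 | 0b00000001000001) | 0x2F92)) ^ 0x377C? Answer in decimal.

10630 = 10100110000110
0b00000001000001 = 00000001000001
→ | → 10100111000111 = 10695
0x2F92 = 10111110010010
→ | → 10111111010111 = 12247
0x377C = 11011101111100
→ ^ → 01100010101011 = 6315

6315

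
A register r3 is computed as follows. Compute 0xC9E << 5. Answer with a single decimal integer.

0xC9E = 00000110010011110
shift left by 5 → 11001001111000000 = 103360
(equivalently, 3230 × 2^5 = 3230 × 32)

103360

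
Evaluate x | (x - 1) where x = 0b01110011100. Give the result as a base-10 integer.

927

x = 1110011100 = 924
x - 1 = 1110011011
OR    = 1110011111 = 927
(x | (x - 1) sets all bits below the lowest set bit.)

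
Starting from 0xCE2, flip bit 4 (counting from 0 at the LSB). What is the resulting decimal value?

3314

x = 110011100010
bit 4 is currently 0; toggle it via x ^ (1 << 4) = x ^ 16
→ 110011110010 = 3314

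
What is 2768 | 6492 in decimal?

7132

2768 = 0101011010000
6492 = 1100101011100
 OR → 1101111011100 = 7132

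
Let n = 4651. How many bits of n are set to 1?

4651 = 1001000101011
Count the 1s: 1 + 1 + 1 + 1 + 1 + 1 = 6

6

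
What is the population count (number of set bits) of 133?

133 = 10000101
Count the 1s: 1 + 1 + 1 = 3

3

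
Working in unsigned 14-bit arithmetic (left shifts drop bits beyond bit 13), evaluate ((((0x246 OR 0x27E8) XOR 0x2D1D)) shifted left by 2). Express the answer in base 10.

0x246 = 00001001000110
0x27E8 = 10011111101000
→ OR → 10011111101110 = 10222
0x2D1D = 10110100011101
→ XOR → 00101011110011 = 2803
→ shifted left by 2 (mod 2^14) → 10101111001100 = 11212

11212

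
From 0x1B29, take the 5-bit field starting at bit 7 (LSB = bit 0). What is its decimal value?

22

v = 1101100101001
Shift right by 7: 110110
Mask low 5 bits: 10110 = 22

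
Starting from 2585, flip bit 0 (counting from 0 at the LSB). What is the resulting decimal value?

2584

x = 0101000011001
bit 0 is currently 1; toggle it via x ^ (1 << 0) = x ^ 1
→ 0101000011000 = 2584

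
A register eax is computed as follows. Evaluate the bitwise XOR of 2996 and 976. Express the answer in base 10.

2996 = 101110110100
976 = 001111010000
XOR → 100001100100 = 2148

2148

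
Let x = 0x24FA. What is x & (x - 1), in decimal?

9464

x = 10010011111010 = 9466
x - 1 = 10010011111001
AND   = 10010011111000 = 9464
(x & (x - 1) clears the lowest set bit of x.)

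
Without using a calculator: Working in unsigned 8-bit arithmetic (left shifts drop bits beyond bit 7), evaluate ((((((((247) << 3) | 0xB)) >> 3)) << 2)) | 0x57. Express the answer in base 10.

95

247 = 11110111
→ << 3 (mod 2^8) → 10111000 = 184
0xB = 00001011
→ | → 10111011 = 187
→ >> 3 → 00010111 = 23
→ << 2 (mod 2^8) → 01011100 = 92
0x57 = 01010111
→ | → 01011111 = 95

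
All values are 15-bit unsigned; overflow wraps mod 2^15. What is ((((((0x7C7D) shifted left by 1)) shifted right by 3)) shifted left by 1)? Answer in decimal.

0x7C7D = 111110001111101
→ shifted left by 1 (mod 2^15) → 111100011111010 = 30970
→ shifted right by 3 → 000111100011111 = 3871
→ shifted left by 1 (mod 2^15) → 001111000111110 = 7742

7742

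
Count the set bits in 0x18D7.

0x18D7 = 1100011010111
Count the 1s: 1 + 1 + 1 + 1 + 1 + 1 + 1 + 1 = 8

8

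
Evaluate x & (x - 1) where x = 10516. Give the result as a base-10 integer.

10512

x = 10100100010100 = 10516
x - 1 = 10100100010011
AND   = 10100100010000 = 10512
(x & (x - 1) clears the lowest set bit of x.)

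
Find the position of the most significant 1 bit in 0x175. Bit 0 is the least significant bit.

0x175 = 101110101
The topmost 1 is at position 8 (since 2^8 = 256 ≤ 373 < 512).

8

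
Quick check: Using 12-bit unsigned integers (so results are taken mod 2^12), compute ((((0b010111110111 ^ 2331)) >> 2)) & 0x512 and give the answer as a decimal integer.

274

0b010111110111 = 010111110111
2331 = 100100011011
→ ^ → 110011101100 = 3308
→ >> 2 → 001100111011 = 827
0x512 = 010100010010
→ & → 000100010010 = 274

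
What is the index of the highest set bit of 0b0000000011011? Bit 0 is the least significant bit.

0b0000000011011 = 11011
The topmost 1 is at position 4 (since 2^4 = 16 ≤ 27 < 32).

4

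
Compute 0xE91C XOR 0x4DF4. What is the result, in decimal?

0xE91C = 1110100100011100
0x4DF4 = 0100110111110100
XOR → 1010010011101000 = 42216

42216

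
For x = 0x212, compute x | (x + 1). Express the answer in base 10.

x = 1000010010 = 530
x + 1 = 1000010011
OR    = 1000010011 = 531
(x | (x + 1) sets the lowest cleared bit.)

531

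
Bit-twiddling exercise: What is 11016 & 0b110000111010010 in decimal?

11016 = 010101100001000
b = 110000111010010
AND → 010000100000000 = 8448

8448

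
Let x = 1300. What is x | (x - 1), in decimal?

x = 10100010100 = 1300
x - 1 = 10100010011
OR    = 10100010111 = 1303
(x | (x - 1) sets all bits below the lowest set bit.)

1303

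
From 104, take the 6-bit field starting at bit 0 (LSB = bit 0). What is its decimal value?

v = 01101000
Shift right by 0: 01101000
Mask low 6 bits: 101000 = 40

40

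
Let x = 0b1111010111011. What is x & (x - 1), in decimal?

7866

x = 1111010111011 = 7867
x - 1 = 1111010111010
AND   = 1111010111010 = 7866
(x & (x - 1) clears the lowest set bit of x.)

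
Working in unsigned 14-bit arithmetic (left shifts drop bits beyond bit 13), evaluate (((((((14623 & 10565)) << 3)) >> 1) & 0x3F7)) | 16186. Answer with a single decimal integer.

14623 = 11100100011111
10565 = 10100101000101
→ & → 10100100000101 = 10501
→ << 3 (mod 2^14) → 00100000101000 = 2088
→ >> 1 → 00010000010100 = 1044
0x3F7 = 00001111110111
→ & → 00000000010100 = 20
16186 = 11111100111010
→ | → 11111100111110 = 16190

16190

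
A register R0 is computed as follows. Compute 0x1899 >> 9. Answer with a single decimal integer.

12

0x1899 = 1100010011001
shift right by 9 → 0000000001100 = 12
(equivalently, floor(6297 / 512))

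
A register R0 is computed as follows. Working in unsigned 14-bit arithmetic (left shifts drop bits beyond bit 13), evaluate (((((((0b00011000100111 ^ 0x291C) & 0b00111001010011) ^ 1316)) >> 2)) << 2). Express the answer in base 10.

2868

0b00011000100111 = 00011000100111
0x291C = 10100100011100
→ ^ → 10111100111011 = 12091
0b00111001010011 = 00111001010011
→ & → 00111000010011 = 3603
1316 = 00010100100100
→ ^ → 00101100110111 = 2871
→ >> 2 → 00001011001101 = 717
→ << 2 (mod 2^14) → 00101100110100 = 2868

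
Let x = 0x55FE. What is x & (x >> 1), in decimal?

x = 101010111111110 = 22014
x>>1 = 010101011111111
AND  = 000000011111110 = 254
(x & (x >> 1) has a 1 wherever x has two consecutive 1 bits.)

254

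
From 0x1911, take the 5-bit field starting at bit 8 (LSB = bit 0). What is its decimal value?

25

v = 1100100010001
Shift right by 8: 11001
Mask low 5 bits: 11001 = 25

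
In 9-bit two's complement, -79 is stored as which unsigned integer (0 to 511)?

79 in 9 bits: 001001111
Invert: 110110000
Add 1:  110110001 = 433
(Check: 2^9 - 79 = 512 - 79 = 433.)

433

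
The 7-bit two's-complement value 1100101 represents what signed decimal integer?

-27

pattern = 1100101 (MSB is 1 ⇒ negative)
Invert: 0011010, add 1 → 0011011 = 27, so the value is -27.
(Equivalently: 101 - 2^7 = 101 - 128 = -27.)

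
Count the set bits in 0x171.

5

0x171 = 101110001
Count the 1s: 1 + 1 + 1 + 1 + 1 = 5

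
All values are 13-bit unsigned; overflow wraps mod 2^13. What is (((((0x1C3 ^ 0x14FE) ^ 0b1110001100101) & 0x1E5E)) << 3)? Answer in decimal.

0x1C3 = 0000111000011
0x14FE = 1010011111110
→ ^ → 1010100111101 = 5437
0b1110001100101 = 1110001100101
→ ^ → 0100101011000 = 2392
0x1E5E = 1111001011110
→ & → 0100001011000 = 2136
→ << 3 (mod 2^13) → 0001011000000 = 704

704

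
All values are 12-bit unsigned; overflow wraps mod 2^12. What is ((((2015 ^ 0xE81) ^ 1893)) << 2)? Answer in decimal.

2284

2015 = 011111011111
0xE81 = 111010000001
→ ^ → 100101011110 = 2398
1893 = 011101100101
→ ^ → 111000111011 = 3643
→ << 2 (mod 2^12) → 100011101100 = 2284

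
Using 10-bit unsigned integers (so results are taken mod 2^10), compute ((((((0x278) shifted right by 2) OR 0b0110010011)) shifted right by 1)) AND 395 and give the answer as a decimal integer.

0x278 = 1001111000
→ shifted right by 2 → 0010011110 = 158
0b0110010011 = 0110010011
→ OR → 0110011111 = 415
→ shifted right by 1 → 0011001111 = 207
395 = 0110001011
→ AND → 0010001011 = 139

139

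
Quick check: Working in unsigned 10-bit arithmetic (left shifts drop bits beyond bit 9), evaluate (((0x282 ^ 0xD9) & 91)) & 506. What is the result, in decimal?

0x282 = 1010000010
0xD9 = 0011011001
→ ^ → 1001011011 = 603
91 = 0001011011
→ & → 0001011011 = 91
506 = 0111111010
→ & → 0001011010 = 90

90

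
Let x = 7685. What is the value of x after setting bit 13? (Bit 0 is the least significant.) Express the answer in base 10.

15877

x = 001111000000101
bit 13 is currently 0; set it via x | (1 << 13) = x | 8192
→ 011111000000101 = 15877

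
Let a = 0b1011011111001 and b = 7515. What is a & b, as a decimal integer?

a = 1011011111001
7515 = 1110101011011
AND → 1010001011001 = 5209

5209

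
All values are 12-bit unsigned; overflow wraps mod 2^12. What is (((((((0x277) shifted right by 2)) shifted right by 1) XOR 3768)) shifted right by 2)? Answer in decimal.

0x277 = 001001110111
→ shifted right by 2 → 000010011101 = 157
→ shifted right by 1 → 000001001110 = 78
3768 = 111010111000
→ XOR → 111011110110 = 3830
→ shifted right by 2 → 001110111101 = 957

957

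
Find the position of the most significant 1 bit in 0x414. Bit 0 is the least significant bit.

10

0x414 = 10000010100
The topmost 1 is at position 10 (since 2^10 = 1024 ≤ 1044 < 2048).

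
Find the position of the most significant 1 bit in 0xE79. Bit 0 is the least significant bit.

11

0xE79 = 111001111001
The topmost 1 is at position 11 (since 2^11 = 2048 ≤ 3705 < 4096).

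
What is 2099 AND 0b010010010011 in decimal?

19

2099 = 100000110011
b = 010010010011
AND → 000000010011 = 19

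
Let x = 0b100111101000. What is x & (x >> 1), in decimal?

x = 100111101000 = 2536
x>>1 = 010011110100
AND  = 000011100000 = 224
(x & (x >> 1) has a 1 wherever x has two consecutive 1 bits.)

224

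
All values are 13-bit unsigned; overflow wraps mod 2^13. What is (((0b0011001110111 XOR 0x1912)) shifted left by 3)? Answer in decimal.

0b0011001110111 = 0011001110111
0x1912 = 1100100010010
→ XOR → 1111101100101 = 8037
→ shifted left by 3 (mod 2^13) → 1101100101000 = 6952

6952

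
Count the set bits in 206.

206 = 11001110
Count the 1s: 1 + 1 + 1 + 1 + 1 = 5

5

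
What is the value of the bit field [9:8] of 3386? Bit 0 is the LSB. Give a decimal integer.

v = 0110100111010
Shift right by 8: 01101
Mask low 2 bits: 01 = 1

1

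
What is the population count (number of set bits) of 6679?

6679 = 1101000010111
Count the 1s: 1 + 1 + 1 + 1 + 1 + 1 + 1 = 7

7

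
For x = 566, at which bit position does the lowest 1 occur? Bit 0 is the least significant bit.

566 = 1000110110
Trailing zeros: 1, so the lowest set bit is bit 1 (value 2).

1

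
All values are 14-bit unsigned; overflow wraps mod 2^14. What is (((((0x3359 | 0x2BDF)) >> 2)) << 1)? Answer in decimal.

0x3359 = 11001101011001
0x2BDF = 10101111011111
→ | → 11101111011111 = 15327
→ >> 2 → 00111011110111 = 3831
→ << 1 (mod 2^14) → 01110111101110 = 7662

7662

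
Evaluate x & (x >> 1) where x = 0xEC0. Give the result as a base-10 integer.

x = 111011000000 = 3776
x>>1 = 011101100000
AND  = 011001000000 = 1600
(x & (x >> 1) has a 1 wherever x has two consecutive 1 bits.)

1600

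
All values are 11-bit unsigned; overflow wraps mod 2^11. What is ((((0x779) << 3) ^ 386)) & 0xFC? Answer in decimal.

0x779 = 11101111001
→ << 3 (mod 2^11) → 01111001000 = 968
386 = 00110000010
→ ^ → 01001001010 = 586
0xFC = 00011111100
→ & → 00001001000 = 72

72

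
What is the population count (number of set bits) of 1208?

1208 = 10010111000
Count the 1s: 1 + 1 + 1 + 1 + 1 = 5

5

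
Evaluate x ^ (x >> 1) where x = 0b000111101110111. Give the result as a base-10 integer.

2252

x = 111101110111 = 3959
x>>1 = 011110111011
XOR  = 100011001100 = 2252
(x ^ (x >> 1) gives the standard binary-reflected Gray code of x.)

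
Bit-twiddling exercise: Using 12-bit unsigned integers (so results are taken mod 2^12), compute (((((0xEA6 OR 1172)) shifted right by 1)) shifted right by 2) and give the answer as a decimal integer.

0xEA6 = 111010100110
1172 = 010010010100
→ OR → 111010110110 = 3766
→ shifted right by 1 → 011101011011 = 1883
→ shifted right by 2 → 000111010110 = 470

470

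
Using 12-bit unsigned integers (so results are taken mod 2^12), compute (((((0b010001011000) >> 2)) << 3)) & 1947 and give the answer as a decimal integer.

0b010001011000 = 010001011000
→ >> 2 → 000100010110 = 278
→ << 3 (mod 2^12) → 100010110000 = 2224
1947 = 011110011011
→ & → 000010010000 = 144

144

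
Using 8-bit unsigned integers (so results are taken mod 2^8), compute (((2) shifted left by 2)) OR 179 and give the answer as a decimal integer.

187

2 = 00000010
→ shifted left by 2 (mod 2^8) → 00001000 = 8
179 = 10110011
→ OR → 10111011 = 187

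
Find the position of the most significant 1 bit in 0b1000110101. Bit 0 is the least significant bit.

9

0b1000110101 = 1000110101
The topmost 1 is at position 9 (since 2^9 = 512 ≤ 565 < 1024).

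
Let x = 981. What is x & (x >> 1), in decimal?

448

x = 1111010101 = 981
x>>1 = 0111101010
AND  = 0111000000 = 448
(x & (x >> 1) has a 1 wherever x has two consecutive 1 bits.)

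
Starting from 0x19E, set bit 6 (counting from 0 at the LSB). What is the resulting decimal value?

x = 110011110
bit 6 is currently 0; set it via x | (1 << 6) = x | 64
→ 111011110 = 478

478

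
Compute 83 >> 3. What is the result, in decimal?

10

83 = 1010011
shift right by 3 → 0001010 = 10
(equivalently, floor(83 / 8))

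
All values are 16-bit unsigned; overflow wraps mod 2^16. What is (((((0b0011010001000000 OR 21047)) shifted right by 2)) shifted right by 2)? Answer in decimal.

1895

0b0011010001000000 = 0011010001000000
21047 = 0101001000110111
→ OR → 0111011001110111 = 30327
→ shifted right by 2 → 0001110110011101 = 7581
→ shifted right by 2 → 0000011101100111 = 1895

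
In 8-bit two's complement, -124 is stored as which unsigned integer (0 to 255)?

124 in 8 bits: 01111100
Invert: 10000011
Add 1:  10000100 = 132
(Check: 2^8 - 124 = 256 - 124 = 132.)

132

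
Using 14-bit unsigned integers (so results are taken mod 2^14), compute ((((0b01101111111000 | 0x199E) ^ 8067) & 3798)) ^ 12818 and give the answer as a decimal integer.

13894

0b01101111111000 = 01101111111000
0x199E = 01100110011110
→ | → 01101111111110 = 7166
8067 = 01111110000011
→ ^ → 00010001111101 = 1149
3798 = 00111011010110
→ & → 00010001010100 = 1108
12818 = 11001000010010
→ ^ → 11011001000110 = 13894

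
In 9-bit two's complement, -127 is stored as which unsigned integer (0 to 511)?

385

127 in 9 bits: 001111111
Invert: 110000000
Add 1:  110000001 = 385
(Check: 2^9 - 127 = 512 - 127 = 385.)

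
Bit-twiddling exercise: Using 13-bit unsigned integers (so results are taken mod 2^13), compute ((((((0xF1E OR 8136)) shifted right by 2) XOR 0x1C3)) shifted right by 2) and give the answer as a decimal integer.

397

0xF1E = 0111100011110
8136 = 1111111001000
→ OR → 1111111011110 = 8158
→ shifted right by 2 → 0011111110111 = 2039
0x1C3 = 0000111000011
→ XOR → 0011000110100 = 1588
→ shifted right by 2 → 0000110001101 = 397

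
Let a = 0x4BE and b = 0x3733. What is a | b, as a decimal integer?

14271

0x4BE = 00010010111110
0x3733 = 11011100110011
 OR → 11011110111111 = 14271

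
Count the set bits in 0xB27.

0xB27 = 101100100111
Count the 1s: 1 + 1 + 1 + 1 + 1 + 1 + 1 = 7

7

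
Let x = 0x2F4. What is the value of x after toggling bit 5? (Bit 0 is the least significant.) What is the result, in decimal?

724

x = 001011110100
bit 5 is currently 1; toggle it via x ^ (1 << 5) = x ^ 32
→ 001011010100 = 724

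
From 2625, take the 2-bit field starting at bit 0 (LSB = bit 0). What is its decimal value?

1

v = 101001000001
Shift right by 0: 101001000001
Mask low 2 bits: 01 = 1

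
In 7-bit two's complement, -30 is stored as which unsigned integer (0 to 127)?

30 in 7 bits: 0011110
Invert: 1100001
Add 1:  1100010 = 98
(Check: 2^7 - 30 = 128 - 30 = 98.)

98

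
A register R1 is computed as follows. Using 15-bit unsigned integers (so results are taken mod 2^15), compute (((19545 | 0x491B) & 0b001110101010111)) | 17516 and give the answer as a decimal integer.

19839

19545 = 100110001011001
0x491B = 100100100011011
→ | → 100110101011011 = 19803
0b001110101010111 = 001110101010111
→ & → 000110101010011 = 3411
17516 = 100010001101100
→ | → 100110101111111 = 19839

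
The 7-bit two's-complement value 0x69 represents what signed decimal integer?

-23

pattern = 1101001 (MSB is 1 ⇒ negative)
Invert: 0010110, add 1 → 0010111 = 23, so the value is -23.
(Equivalently: 105 - 2^7 = 105 - 128 = -23.)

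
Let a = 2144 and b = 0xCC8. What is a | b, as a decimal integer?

3304

2144 = 100001100000
0xCC8 = 110011001000
 OR → 110011101000 = 3304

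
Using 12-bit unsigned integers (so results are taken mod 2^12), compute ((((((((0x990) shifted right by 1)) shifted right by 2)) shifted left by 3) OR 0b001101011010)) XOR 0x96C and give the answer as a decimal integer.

0x990 = 100110010000
→ shifted right by 1 → 010011001000 = 1224
→ shifted right by 2 → 000100110010 = 306
→ shifted left by 3 (mod 2^12) → 100110010000 = 2448
0b001101011010 = 001101011010
→ OR → 101111011010 = 3034
0x96C = 100101101100
→ XOR → 001010110110 = 694

694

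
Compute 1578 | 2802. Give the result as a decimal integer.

1578 = 011000101010
2802 = 101011110010
 OR → 111011111010 = 3834

3834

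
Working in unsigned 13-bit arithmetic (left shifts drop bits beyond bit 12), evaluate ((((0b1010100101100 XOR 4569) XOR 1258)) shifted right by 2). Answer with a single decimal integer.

0b1010100101100 = 1010100101100
4569 = 1000111011001
→ XOR → 0010011110101 = 1269
1258 = 0010011101010
→ XOR → 0000000011111 = 31
→ shifted right by 2 → 0000000000111 = 7

7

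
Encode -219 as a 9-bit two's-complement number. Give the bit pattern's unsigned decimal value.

293

219 in 9 bits: 011011011
Invert: 100100100
Add 1:  100100101 = 293
(Check: 2^9 - 219 = 512 - 219 = 293.)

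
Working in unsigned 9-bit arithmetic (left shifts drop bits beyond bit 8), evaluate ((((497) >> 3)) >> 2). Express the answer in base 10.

15

497 = 111110001
→ >> 3 → 000111110 = 62
→ >> 2 → 000001111 = 15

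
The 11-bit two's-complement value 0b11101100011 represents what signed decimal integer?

-157

pattern = 11101100011 (MSB is 1 ⇒ negative)
Invert: 00010011100, add 1 → 00010011101 = 157, so the value is -157.
(Equivalently: 1891 - 2^11 = 1891 - 2048 = -157.)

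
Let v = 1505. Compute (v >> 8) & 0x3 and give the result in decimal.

1

v = 010111100001
Shift right by 8: 0101
Mask low 2 bits: 01 = 1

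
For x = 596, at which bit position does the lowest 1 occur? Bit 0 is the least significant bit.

2

596 = 1001010100
Trailing zeros: 2, so the lowest set bit is bit 2 (value 4).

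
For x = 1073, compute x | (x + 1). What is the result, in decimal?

x = 10000110001 = 1073
x + 1 = 10000110010
OR    = 10000110011 = 1075
(x | (x + 1) sets the lowest cleared bit.)

1075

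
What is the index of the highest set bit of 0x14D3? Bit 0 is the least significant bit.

12

0x14D3 = 1010011010011
The topmost 1 is at position 12 (since 2^12 = 4096 ≤ 5331 < 8192).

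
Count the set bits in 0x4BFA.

10

0x4BFA = 100101111111010
Count the 1s: 1 + 1 + 1 + 1 + 1 + 1 + 1 + 1 + 1 + 1 = 10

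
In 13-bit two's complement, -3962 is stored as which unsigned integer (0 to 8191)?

4230

3962 in 13 bits: 0111101111010
Invert: 1000010000101
Add 1:  1000010000110 = 4230
(Check: 2^13 - 3962 = 8192 - 3962 = 4230.)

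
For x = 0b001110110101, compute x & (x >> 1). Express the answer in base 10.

x = 1110110101 = 949
x>>1 = 0111011010
AND  = 0110010000 = 400
(x & (x >> 1) has a 1 wherever x has two consecutive 1 bits.)

400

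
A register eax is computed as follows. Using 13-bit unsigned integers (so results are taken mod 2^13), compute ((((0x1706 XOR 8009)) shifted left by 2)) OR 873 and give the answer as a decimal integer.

893

0x1706 = 1011100000110
8009 = 1111101001001
→ XOR → 0100001001111 = 2127
→ shifted left by 2 (mod 2^13) → 0000100111100 = 316
873 = 0001101101001
→ OR → 0001101111101 = 893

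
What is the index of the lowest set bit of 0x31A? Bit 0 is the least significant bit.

1

0x31A = 1100011010
Trailing zeros: 1, so the lowest set bit is bit 1 (value 2).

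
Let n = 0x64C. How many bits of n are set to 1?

0x64C = 11001001100
Count the 1s: 1 + 1 + 1 + 1 + 1 = 5

5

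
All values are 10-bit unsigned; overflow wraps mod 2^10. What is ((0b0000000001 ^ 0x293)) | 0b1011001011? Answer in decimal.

0b0000000001 = 0000000001
0x293 = 1010010011
→ ^ → 1010010010 = 658
0b1011001011 = 1011001011
→ | → 1011011011 = 731

731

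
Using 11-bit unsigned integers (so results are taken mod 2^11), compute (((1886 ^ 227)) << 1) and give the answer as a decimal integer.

1914

1886 = 11101011110
227 = 00011100011
→ ^ → 11110111101 = 1981
→ << 1 (mod 2^11) → 11101111010 = 1914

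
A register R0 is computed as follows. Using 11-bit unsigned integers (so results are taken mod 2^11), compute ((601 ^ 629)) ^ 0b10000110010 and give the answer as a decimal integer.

1054

601 = 01001011001
629 = 01001110101
→ ^ → 00000101100 = 44
0b10000110010 = 10000110010
→ ^ → 10000011110 = 1054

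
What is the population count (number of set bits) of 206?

5

206 = 11001110
Count the 1s: 1 + 1 + 1 + 1 + 1 = 5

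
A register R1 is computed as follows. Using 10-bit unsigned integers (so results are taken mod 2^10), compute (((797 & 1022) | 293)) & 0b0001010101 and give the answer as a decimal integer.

797 = 1100011101
1022 = 1111111110
→ & → 1100011100 = 796
293 = 0100100101
→ | → 1100111101 = 829
0b0001010101 = 0001010101
→ & → 0000010101 = 21

21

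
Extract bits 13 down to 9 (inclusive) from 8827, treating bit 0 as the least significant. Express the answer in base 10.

17

v = 010001001111011
Shift right by 9: 010001
Mask low 5 bits: 10001 = 17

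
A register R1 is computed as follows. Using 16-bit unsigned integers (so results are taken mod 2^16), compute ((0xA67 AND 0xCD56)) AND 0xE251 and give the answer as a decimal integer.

64

0xA67 = 0000101001100111
0xCD56 = 1100110101010110
→ AND → 0000100001000110 = 2118
0xE251 = 1110001001010001
→ AND → 0000000001000000 = 64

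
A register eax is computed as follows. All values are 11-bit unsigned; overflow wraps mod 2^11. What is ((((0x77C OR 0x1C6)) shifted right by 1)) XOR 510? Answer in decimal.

0x77C = 11101111100
0x1C6 = 00111000110
→ OR → 11111111110 = 2046
→ shifted right by 1 → 01111111111 = 1023
510 = 00111111110
→ XOR → 01000000001 = 513

513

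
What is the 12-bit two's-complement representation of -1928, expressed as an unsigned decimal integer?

2168

1928 in 12 bits: 011110001000
Invert: 100001110111
Add 1:  100001111000 = 2168
(Check: 2^12 - 1928 = 4096 - 1928 = 2168.)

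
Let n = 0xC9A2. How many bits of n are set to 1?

7

0xC9A2 = 1100100110100010
Count the 1s: 1 + 1 + 1 + 1 + 1 + 1 + 1 = 7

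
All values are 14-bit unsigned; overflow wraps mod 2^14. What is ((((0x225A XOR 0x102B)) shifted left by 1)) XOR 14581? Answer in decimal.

7191

0x225A = 10001001011010
0x102B = 01000000101011
→ XOR → 11001001110001 = 12913
→ shifted left by 1 (mod 2^14) → 10010011100010 = 9442
14581 = 11100011110101
→ XOR → 01110000010111 = 7191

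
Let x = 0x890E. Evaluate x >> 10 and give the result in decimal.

34

0x890E = 1000100100001110
shift right by 10 → 0000000000100010 = 34
(equivalently, floor(35086 / 1024))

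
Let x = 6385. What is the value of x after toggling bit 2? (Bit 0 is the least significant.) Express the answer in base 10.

x = 1100011110001
bit 2 is currently 0; toggle it via x ^ (1 << 2) = x ^ 4
→ 1100011110101 = 6389

6389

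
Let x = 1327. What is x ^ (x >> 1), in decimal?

1976

x = 10100101111 = 1327
x>>1 = 01010010111
XOR  = 11110111000 = 1976
(x ^ (x >> 1) gives the standard binary-reflected Gray code of x.)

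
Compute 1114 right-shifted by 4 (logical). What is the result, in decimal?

69

1114 = 10001011010
shift right by 4 → 00001000101 = 69
(equivalently, floor(1114 / 16))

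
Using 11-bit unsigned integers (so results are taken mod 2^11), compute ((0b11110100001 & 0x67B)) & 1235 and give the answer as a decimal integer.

0b11110100001 = 11110100001
0x67B = 11001111011
→ & → 11000100001 = 1569
1235 = 10011010011
→ & → 10000000001 = 1025

1025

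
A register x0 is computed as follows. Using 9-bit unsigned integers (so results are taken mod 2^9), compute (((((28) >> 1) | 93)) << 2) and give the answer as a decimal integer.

28 = 000011100
→ >> 1 → 000001110 = 14
93 = 001011101
→ | → 001011111 = 95
→ << 2 (mod 2^9) → 101111100 = 380

380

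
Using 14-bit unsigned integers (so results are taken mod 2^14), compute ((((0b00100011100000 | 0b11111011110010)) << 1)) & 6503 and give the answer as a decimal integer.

0b00100011100000 = 00100011100000
0b11111011110010 = 11111011110010
→ | → 11111011110010 = 16114
→ << 1 (mod 2^14) → 11110111100100 = 15844
6503 = 01100101100111
→ & → 01100101100100 = 6500

6500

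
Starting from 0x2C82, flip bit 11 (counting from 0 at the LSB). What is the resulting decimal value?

x = 10110010000010
bit 11 is currently 1; toggle it via x ^ (1 << 11) = x ^ 2048
→ 10010010000010 = 9346

9346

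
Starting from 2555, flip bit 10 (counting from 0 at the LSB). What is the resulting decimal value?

x = 100111111011
bit 10 is currently 0; toggle it via x ^ (1 << 10) = x ^ 1024
→ 110111111011 = 3579

3579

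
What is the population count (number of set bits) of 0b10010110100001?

6

n = 10010110100001
Count the 1s: 1 + 1 + 1 + 1 + 1 + 1 = 6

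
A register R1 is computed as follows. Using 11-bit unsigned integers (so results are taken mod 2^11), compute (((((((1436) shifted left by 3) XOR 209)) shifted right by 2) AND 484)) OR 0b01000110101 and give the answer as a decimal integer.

821

1436 = 10110011100
→ shifted left by 3 (mod 2^11) → 10011100000 = 1248
209 = 00011010001
→ XOR → 10000110001 = 1073
→ shifted right by 2 → 00100001100 = 268
484 = 00111100100
→ AND → 00100000100 = 260
0b01000110101 = 01000110101
→ OR → 01100110101 = 821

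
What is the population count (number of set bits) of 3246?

3246 = 110010101110
Count the 1s: 1 + 1 + 1 + 1 + 1 + 1 + 1 = 7

7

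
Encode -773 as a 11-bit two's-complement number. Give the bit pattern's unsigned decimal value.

1275

773 in 11 bits: 01100000101
Invert: 10011111010
Add 1:  10011111011 = 1275
(Check: 2^11 - 773 = 2048 - 773 = 1275.)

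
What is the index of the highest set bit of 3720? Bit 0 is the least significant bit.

3720 = 111010001000
The topmost 1 is at position 11 (since 2^11 = 2048 ≤ 3720 < 4096).

11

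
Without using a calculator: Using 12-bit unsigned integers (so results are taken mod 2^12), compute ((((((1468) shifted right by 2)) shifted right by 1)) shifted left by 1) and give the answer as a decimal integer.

1468 = 010110111100
→ shifted right by 2 → 000101101111 = 367
→ shifted right by 1 → 000010110111 = 183
→ shifted left by 1 (mod 2^12) → 000101101110 = 366

366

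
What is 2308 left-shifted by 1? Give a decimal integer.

4616

2308 = 0100100000100
shift left by 1 → 1001000001000 = 4616
(equivalently, 2308 × 2^1 = 2308 × 2)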